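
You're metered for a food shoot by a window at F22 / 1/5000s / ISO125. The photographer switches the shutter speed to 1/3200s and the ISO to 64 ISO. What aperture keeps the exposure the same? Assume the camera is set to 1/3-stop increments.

Shutter speed: 1/5000 → 1/4000 → 1/3200 — 2/3 stop longer (brighter).
ISO: 125 → 100 → 80 → 64 — 1 stop lower (darker).
Net change so far: 1/3 stop darker. Offset with the aperture: f/22 → f/20.

f/20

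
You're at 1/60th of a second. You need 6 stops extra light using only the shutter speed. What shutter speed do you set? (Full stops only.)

1 s

Shutter speed: 1/60 → 1/30 → 1/15 → 1/8 → 1/4 → 1/2 → 1 — 6 stops longer (brighter).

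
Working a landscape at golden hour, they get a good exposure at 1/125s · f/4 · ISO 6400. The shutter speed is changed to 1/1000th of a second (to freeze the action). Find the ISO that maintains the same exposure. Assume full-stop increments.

ISO 51200

Shutter speed: 1/125 → 1/250 → 1/500 → 1/1000 — 3 stops faster (darker).
Need 3 stops brighter from the ISO: 6400 → 12800 → 25600 → 51200.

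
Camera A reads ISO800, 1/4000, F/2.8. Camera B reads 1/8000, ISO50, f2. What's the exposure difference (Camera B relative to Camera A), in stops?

4 stops darker

Aperture: f/2.8 → f/2 — 1 stop larger aperture (brighter).
Shutter speed: 1/4000 → 1/8000 — 1 stop shorter (darker).
ISO: 800 → 400 → 200 → 100 → 50 — 4 stops lower (darker).
Net: +1 −1 −4 = −4 stops.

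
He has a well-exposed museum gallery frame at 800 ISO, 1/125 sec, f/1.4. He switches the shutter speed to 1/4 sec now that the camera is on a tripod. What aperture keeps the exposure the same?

f/8

Shutter speed: 1/125 → 1/60 → 1/30 → 1/15 → 1/8 → 1/4 — 5 stops slower (brighter).
Need 5 stops darker from the aperture: f/1.4 → f/2 → f/2.8 → f/4 → f/5.6 → f/8.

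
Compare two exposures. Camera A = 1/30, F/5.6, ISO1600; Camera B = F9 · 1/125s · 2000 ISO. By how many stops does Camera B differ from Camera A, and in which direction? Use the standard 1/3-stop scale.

3 stops darker

Aperture: f/5.6 → f/6.3 → f/7.1 → f/8 → f/9 — 1 1/3 stops smaller aperture (darker).
Shutter speed: 1/30 → 1/40 → 1/50 → 1/60 → 1/80 → 1/100 → 1/125 — 2 stops shorter (darker).
ISO: 1600 → 2000 — 1/3 stop higher (brighter).
Net: −1 1/3 −2 +1/3 = −3 stops.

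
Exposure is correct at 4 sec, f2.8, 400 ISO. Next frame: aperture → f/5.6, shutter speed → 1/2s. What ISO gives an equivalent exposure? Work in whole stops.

Aperture: f/2.8 → f/4 → f/5.6 — 2 stops stopped down (darker).
Shutter speed: 4 → 2 → 1 → 1/2 — 3 stops shorter (darker).
Net change so far: 5 stops darker. Offset with the ISO: 400 → 800 → 1600 → 3200 → 6400 → 12800.

ISO 12800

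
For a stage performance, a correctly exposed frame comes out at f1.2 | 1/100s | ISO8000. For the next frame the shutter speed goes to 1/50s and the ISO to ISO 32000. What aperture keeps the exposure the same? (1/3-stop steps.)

f/3.5

Shutter speed: 1/100 → 1/80 → 1/60 → 1/50 — 1 stop longer (brighter).
ISO: 8000 → 10000 → 12800 → 16000 → 20000 → 25600 → 32000 — 2 stops raised (brighter).
Net change so far: 3 stops brighter. Offset with the aperture: f/1.2 → f/1.4 → f/1.6 → f/1.8 → f/2 → f/2.2 → f/2.5 → f/2.8 → f/3.2 → f/3.5.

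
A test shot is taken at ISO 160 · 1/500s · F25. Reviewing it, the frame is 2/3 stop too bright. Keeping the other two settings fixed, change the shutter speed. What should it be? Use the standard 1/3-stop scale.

1/800s

Overexposed by 2/3 stop → need 2/3 stop darker.
Shutter speed: 1/500 → 1/640 → 1/800.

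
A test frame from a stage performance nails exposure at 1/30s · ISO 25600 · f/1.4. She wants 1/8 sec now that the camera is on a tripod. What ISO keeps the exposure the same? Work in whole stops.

ISO 6400

Shutter speed: 1/30 → 1/15 → 1/8 — 2 stops slower (brighter).
Need 2 stops darker from the ISO: 25600 → 12800 → 6400.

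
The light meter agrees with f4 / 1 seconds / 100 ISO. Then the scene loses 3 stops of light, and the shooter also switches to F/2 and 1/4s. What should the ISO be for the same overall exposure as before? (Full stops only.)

Scene light: 3 stops darker.
Aperture: f/4 → f/2.8 → f/2 — 2 stops wider (brighter).
Shutter speed: 1 → 1/2 → 1/4 — 2 stops faster (darker).
Net so far: 3 stops darker. ISO: 100 → 200 → 400 → 800.

ISO 800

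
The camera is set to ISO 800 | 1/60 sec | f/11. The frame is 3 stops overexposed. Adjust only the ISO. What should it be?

Overexposed by 3 stops → need 3 stops darker.
ISO: 800 → 400 → 200 → 100.

ISO 100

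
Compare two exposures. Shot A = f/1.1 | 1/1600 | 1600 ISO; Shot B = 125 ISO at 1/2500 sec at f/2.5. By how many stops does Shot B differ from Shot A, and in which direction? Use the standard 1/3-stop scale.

6 2/3 stops darker

Aperture: f/1.1 → f/1.2 → f/1.4 → f/1.6 → f/1.8 → f/2 → f/2.2 → f/2.5 — 2 1/3 stops stopped down (darker).
Shutter speed: 1/1600 → 1/2000 → 1/2500 — 2/3 stop shorter (darker).
ISO: 1600 → 1250 → 1000 → 800 → 640 → 500 → 400 → 320 → 250 → 200 → 160 → 125 — 3 2/3 stops dropped (darker).
Net: −2 1/3 −2/3 −3 2/3 = −6 2/3 stops.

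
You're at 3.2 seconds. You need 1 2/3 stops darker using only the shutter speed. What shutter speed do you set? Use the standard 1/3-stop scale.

1 s

Shutter speed: 3.2 → 2.5 → 2 → 1.6 → 1.3 → 1 — 1 2/3 stops faster (darker).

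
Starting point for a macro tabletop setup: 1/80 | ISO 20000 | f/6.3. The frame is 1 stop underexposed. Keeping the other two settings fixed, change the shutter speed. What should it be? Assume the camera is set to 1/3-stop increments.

Underexposed by 1 stop → need 1 stop brighter.
Shutter speed: 1/80 → 1/60 → 1/50 → 1/40.

1/40s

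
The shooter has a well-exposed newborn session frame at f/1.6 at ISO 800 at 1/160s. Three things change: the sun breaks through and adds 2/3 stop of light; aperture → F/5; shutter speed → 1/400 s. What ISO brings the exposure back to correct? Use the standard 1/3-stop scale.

ISO 12800

Scene light: 2/3 stop brighter.
Aperture: f/1.6 → f/1.8 → f/2 → f/2.2 → f/2.5 → f/2.8 → f/3.2 → f/3.5 → f/4 → f/4.5 → f/5 — 3 1/3 stops smaller aperture (darker).
Shutter speed: 1/160 → 1/200 → 1/250 → 1/320 → 1/400 — 1 1/3 stops shorter (darker).
Net so far: 4 stops darker. ISO: 800 → 1000 → 1250 → 1600 → 2000 → 2500 → 3200 → 4000 → 5000 → 6400 → 8000 → 10000 → 12800.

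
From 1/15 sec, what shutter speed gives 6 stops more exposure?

4 s

Shutter speed: 1/15 → 1/8 → 1/4 → 1/2 → 1 → 2 → 4 — 6 stops slower (brighter).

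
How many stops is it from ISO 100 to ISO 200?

1 stop

100 → 200 — count the steps: 1 stop.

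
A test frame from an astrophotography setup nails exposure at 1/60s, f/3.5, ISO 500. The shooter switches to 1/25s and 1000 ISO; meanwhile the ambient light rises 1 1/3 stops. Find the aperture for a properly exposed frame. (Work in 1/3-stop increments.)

Scene light: 1 1/3 stops brighter.
Shutter speed: 1/60 → 1/50 → 1/40 → 1/30 → 1/25 — 1 1/3 stops longer (brighter).
ISO: 500 → 640 → 800 → 1000 — 1 stop raised (brighter).
Net so far: 3 2/3 stops brighter. Aperture: f/3.5 → f/4 → f/4.5 → f/5 → f/5.6 → f/6.3 → f/7.1 → f/8 → f/9 → f/10 → f/11 → f/13.

f/13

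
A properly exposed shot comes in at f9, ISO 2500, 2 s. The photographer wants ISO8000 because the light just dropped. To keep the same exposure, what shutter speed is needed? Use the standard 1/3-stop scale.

0.6 s

ISO: 2500 → 3200 → 4000 → 5000 → 6400 → 8000 — 1 2/3 stops higher (brighter).
Need 1 2/3 stops darker from the shutter speed: 2 → 1.6 → 1.3 → 1 → 0.8 → 0.6.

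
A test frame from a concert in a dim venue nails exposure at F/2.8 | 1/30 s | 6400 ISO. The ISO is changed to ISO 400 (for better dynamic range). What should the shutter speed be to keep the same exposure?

ISO: 6400 → 3200 → 1600 → 800 → 400 — 4 stops dropped (darker).
Need 4 stops brighter from the shutter speed: 1/30 → 1/15 → 1/8 → 1/4 → 1/2.

1/2s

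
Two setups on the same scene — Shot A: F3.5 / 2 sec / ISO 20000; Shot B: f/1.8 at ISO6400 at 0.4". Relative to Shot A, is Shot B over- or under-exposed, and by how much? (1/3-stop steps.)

2 stops darker

Aperture: f/3.5 → f/3.2 → f/2.8 → f/2.5 → f/2.2 → f/2 → f/1.8 — 2 stops opened up (brighter).
Shutter speed: 2 → 1.6 → 1.3 → 1 → 0.8 → 0.6 → 0.5 → 0.4 — 2 1/3 stops shorter (darker).
ISO: 20000 → 16000 → 12800 → 10000 → 8000 → 6400 — 1 2/3 stops dropped (darker).
Net: +2 −2 1/3 −1 2/3 = −2 stops.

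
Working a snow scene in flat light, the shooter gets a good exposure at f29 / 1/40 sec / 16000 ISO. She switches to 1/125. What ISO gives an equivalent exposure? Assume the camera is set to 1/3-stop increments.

ISO 51200

Shutter speed: 1/40 → 1/50 → 1/60 → 1/80 → 1/100 → 1/125 — 1 2/3 stops shorter (darker).
Need 1 2/3 stops brighter from the ISO: 16000 → 20000 → 25600 → 32000 → 40000 → 51200.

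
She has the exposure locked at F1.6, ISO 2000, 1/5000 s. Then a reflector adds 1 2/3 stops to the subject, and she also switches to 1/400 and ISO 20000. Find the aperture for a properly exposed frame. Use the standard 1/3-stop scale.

f/32

Scene light: 1 2/3 stops brighter.
Shutter speed: 1/5000 → 1/4000 → 1/3200 → 1/2500 → 1/2000 → 1/1600 → 1/1250 → 1/1000 → 1/800 → 1/640 → 1/500 → 1/400 — 3 2/3 stops longer (brighter).
ISO: 2000 → 2500 → 3200 → 4000 → 5000 → 6400 → 8000 → 10000 → 12800 → 16000 → 20000 — 3 1/3 stops higher (brighter).
Net so far: 8 2/3 stops brighter. Aperture: f/1.6 → f/1.8 → f/2 → f/2.2 → f/2.5 → f/2.8 → f/3.2 → f/3.5 → f/4 → f/4.5 → f/5 → f/5.6 → f/6.3 → f/7.1 → f/8 → f/9 → f/10 → f/11 → f/13 → f/14 → f/16 → f/18 → f/20 → f/22 → f/25 → f/29 → f/32.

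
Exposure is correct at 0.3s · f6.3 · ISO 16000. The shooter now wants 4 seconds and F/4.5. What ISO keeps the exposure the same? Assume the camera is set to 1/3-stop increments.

Shutter speed: 0.3 → 0.4 → 0.5 → 0.6 → 0.8 → 1 → 1.3 → 1.6 → 2 → 2.5 → 3.2 → 4 — 3 2/3 stops longer (brighter).
Aperture: f/6.3 → f/5.6 → f/5 → f/4.5 — 1 stop opened up (brighter).
Net change so far: 4 2/3 stops brighter. Offset with the ISO: 16000 → 12800 → 10000 → 8000 → 6400 → 5000 → 4000 → 3200 → 2500 → 2000 → 1600 → 1250 → 1000 → 800 → 640.

ISO 640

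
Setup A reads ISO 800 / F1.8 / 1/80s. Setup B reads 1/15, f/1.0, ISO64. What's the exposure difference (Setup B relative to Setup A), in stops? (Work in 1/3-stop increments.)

1/3 stop brighter

Aperture: f/1.8 → f/1.6 → f/1.4 → f/1.2 → f/1.1 → f/1.0 — 1 2/3 stops wider (brighter).
Shutter speed: 1/80 → 1/60 → 1/50 → 1/40 → 1/30 → 1/25 → 1/20 → 1/15 — 2 1/3 stops longer (brighter).
ISO: 800 → 640 → 500 → 400 → 320 → 250 → 200 → 160 → 125 → 100 → 80 → 64 — 3 2/3 stops lower (darker).
Net: +1 2/3 +2 1/3 −3 2/3 = +1/3 stops.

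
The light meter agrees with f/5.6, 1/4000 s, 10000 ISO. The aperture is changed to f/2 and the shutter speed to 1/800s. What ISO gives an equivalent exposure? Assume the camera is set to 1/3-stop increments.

ISO 250

Aperture: f/5.6 → f/5 → f/4.5 → f/4 → f/3.5 → f/3.2 → f/2.8 → f/2.5 → f/2.2 → f/2 — 3 stops larger aperture (brighter).
Shutter speed: 1/4000 → 1/3200 → 1/2500 → 1/2000 → 1/1600 → 1/1250 → 1/1000 → 1/800 — 2 1/3 stops slower (brighter).
Net change so far: 5 1/3 stops brighter. Offset with the ISO: 10000 → 8000 → 6400 → 5000 → 4000 → 3200 → 2500 → 2000 → 1600 → 1250 → 1000 → 800 → 640 → 500 → 400 → 320 → 250.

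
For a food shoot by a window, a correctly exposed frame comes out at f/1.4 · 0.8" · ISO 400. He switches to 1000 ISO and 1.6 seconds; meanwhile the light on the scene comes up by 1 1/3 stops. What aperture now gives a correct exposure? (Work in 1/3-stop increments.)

Scene light: 1 1/3 stops brighter.
ISO: 400 → 500 → 640 → 800 → 1000 — 1 1/3 stops raised (brighter).
Shutter speed: 0.8 → 1 → 1.3 → 1.6 — 1 stop slower (brighter).
Net so far: 3 2/3 stops brighter. Aperture: f/1.4 → f/1.6 → f/1.8 → f/2 → f/2.2 → f/2.5 → f/2.8 → f/3.2 → f/3.5 → f/4 → f/4.5 → f/5.

f/5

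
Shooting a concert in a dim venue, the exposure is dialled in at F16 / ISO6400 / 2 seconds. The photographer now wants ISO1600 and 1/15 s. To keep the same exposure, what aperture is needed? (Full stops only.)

ISO: 6400 → 3200 → 1600 — 2 stops lower (darker).
Shutter speed: 2 → 1 → 1/2 → 1/4 → 1/8 → 1/15 — 5 stops faster (darker).
Net change so far: 7 stops darker. Offset with the aperture: f/16 → f/11 → f/8 → f/5.6 → f/4 → f/2.8 → f/2 → f/1.4.

f/1.4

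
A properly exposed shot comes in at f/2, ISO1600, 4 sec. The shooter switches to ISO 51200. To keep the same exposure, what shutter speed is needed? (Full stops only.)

ISO: 1600 → 3200 → 6400 → 12800 → 25600 → 51200 — 5 stops higher (brighter).
Need 5 stops darker from the shutter speed: 4 → 2 → 1 → 1/2 → 1/4 → 1/8.

1/8s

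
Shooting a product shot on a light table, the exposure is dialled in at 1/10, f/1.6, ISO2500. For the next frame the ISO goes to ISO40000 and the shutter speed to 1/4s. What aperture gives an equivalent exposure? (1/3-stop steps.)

ISO: 2500 → 3200 → 4000 → 5000 → 6400 → 8000 → 10000 → 12800 → 16000 → 20000 → 25600 → 32000 → 40000 — 4 stops raised (brighter).
Shutter speed: 1/10 → 1/8 → 1/6 → 1/5 → 1/4 — 1 1/3 stops slower (brighter).
Net change so far: 5 1/3 stops brighter. Offset with the aperture: f/1.6 → f/1.8 → f/2 → f/2.2 → f/2.5 → f/2.8 → f/3.2 → f/3.5 → f/4 → f/4.5 → f/5 → f/5.6 → f/6.3 → f/7.1 → f/8 → f/9 → f/10.

f/10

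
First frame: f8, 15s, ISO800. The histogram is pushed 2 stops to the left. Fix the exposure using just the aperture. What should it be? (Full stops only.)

Underexposed by 2 stops → need 2 stops brighter.
Aperture: f/8 → f/5.6 → f/4.

f/4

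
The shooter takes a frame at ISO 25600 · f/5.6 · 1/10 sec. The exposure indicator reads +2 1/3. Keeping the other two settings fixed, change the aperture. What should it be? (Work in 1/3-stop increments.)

Overexposed by 2 1/3 stops → need 2 1/3 stops darker.
Aperture: f/5.6 → f/6.3 → f/7.1 → f/8 → f/9 → f/10 → f/11 → f/13.

f/13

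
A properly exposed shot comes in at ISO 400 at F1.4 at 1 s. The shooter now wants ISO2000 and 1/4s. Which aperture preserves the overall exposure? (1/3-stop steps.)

f/1.6

ISO: 400 → 500 → 640 → 800 → 1000 → 1250 → 1600 → 2000 — 2 1/3 stops higher (brighter).
Shutter speed: 1 → 0.8 → 0.6 → 0.5 → 0.4 → 0.3 → 1/4 — 2 stops shorter (darker).
Net change so far: 1/3 stop brighter. Offset with the aperture: f/1.4 → f/1.6.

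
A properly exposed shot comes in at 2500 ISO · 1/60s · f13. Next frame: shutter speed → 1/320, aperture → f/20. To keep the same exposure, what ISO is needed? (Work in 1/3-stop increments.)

ISO 32000

Shutter speed: 1/60 → 1/80 → 1/100 → 1/125 → 1/160 → 1/200 → 1/250 → 1/320 — 2 1/3 stops faster (darker).
Aperture: f/13 → f/14 → f/16 → f/18 → f/20 — 1 1/3 stops smaller aperture (darker).
Net change so far: 3 2/3 stops darker. Offset with the ISO: 2500 → 3200 → 4000 → 5000 → 6400 → 8000 → 10000 → 12800 → 16000 → 20000 → 25600 → 32000.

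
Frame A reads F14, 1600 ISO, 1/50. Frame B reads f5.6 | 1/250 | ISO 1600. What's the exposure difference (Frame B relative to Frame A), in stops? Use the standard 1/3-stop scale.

Aperture: f/14 → f/13 → f/11 → f/10 → f/9 → f/8 → f/7.1 → f/6.3 → f/5.6 — 2 2/3 stops opened up (brighter).
Shutter speed: 1/50 → 1/60 → 1/80 → 1/100 → 1/125 → 1/160 → 1/200 → 1/250 — 2 1/3 stops shorter (darker).
ISO: unchanged.
Net: +2 2/3 −2 1/3 = +1/3 stops.

1/3 stop brighter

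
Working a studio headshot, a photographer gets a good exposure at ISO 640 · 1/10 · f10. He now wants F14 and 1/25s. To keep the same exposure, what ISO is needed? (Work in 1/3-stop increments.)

Aperture: f/10 → f/11 → f/13 → f/14 — 1 stop smaller aperture (darker).
Shutter speed: 1/10 → 1/13 → 1/15 → 1/20 → 1/25 — 1 1/3 stops shorter (darker).
Net change so far: 2 1/3 stops darker. Offset with the ISO: 640 → 800 → 1000 → 1250 → 1600 → 2000 → 2500 → 3200.

ISO 3200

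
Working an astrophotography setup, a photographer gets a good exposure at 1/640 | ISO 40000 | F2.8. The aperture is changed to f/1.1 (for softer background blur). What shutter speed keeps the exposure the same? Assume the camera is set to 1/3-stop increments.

Aperture: f/2.8 → f/2.5 → f/2.2 → f/2 → f/1.8 → f/1.6 → f/1.4 → f/1.2 → f/1.1 — 2 2/3 stops wider (brighter).
Need 2 2/3 stops darker from the shutter speed: 1/640 → 1/800 → 1/1000 → 1/1250 → 1/1600 → 1/2000 → 1/2500 → 1/3200 → 1/4000.

1/4000s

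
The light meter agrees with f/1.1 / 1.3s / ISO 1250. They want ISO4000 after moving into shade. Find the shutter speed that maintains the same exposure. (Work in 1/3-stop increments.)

0.4 s

ISO: 1250 → 1600 → 2000 → 2500 → 3200 → 4000 — 1 2/3 stops raised (brighter).
Need 1 2/3 stops darker from the shutter speed: 1.3 → 1 → 0.8 → 0.6 → 0.5 → 0.4.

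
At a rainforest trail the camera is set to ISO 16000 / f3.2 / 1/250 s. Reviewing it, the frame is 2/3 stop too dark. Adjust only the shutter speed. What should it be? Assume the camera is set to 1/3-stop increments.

1/160s

Underexposed by 2/3 stop → need 2/3 stop brighter.
Shutter speed: 1/250 → 1/200 → 1/160.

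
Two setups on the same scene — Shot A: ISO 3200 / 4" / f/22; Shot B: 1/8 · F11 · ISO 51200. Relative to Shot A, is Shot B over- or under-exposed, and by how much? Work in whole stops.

1 stop brighter

Aperture: f/22 → f/16 → f/11 — 2 stops opened up (brighter).
Shutter speed: 4 → 2 → 1 → 1/2 → 1/4 → 1/8 — 5 stops shorter (darker).
ISO: 3200 → 6400 → 12800 → 25600 → 51200 — 4 stops higher (brighter).
Net: +2 −5 +4 = +1 stop.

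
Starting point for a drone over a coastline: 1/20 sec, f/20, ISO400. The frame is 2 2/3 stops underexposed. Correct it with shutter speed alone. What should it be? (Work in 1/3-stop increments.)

Underexposed by 2 2/3 stops → need 2 2/3 stops brighter.
Shutter speed: 1/20 → 1/15 → 1/13 → 1/10 → 1/8 → 1/6 → 1/5 → 1/4 → 0.3.

0.3 s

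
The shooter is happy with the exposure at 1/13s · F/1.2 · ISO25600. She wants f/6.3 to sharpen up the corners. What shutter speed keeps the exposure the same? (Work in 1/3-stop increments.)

2 s

Aperture: f/1.2 → f/1.4 → f/1.6 → f/1.8 → f/2 → f/2.2 → f/2.5 → f/2.8 → f/3.2 → f/3.5 → f/4 → f/4.5 → f/5 → f/5.6 → f/6.3 — 4 2/3 stops stopped down (darker).
Need 4 2/3 stops brighter from the shutter speed: 1/13 → 1/10 → 1/8 → 1/6 → 1/5 → 1/4 → 0.3 → 0.4 → 0.5 → 0.6 → 0.8 → 1 → 1.3 → 1.6 → 2.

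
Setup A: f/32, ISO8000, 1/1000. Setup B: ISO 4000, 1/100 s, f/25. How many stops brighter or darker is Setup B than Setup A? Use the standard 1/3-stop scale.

Aperture: f/32 → f/29 → f/25 — 2/3 stop larger aperture (brighter).
Shutter speed: 1/1000 → 1/800 → 1/640 → 1/500 → 1/400 → 1/320 → 1/250 → 1/200 → 1/160 → 1/125 → 1/100 — 3 1/3 stops slower (brighter).
ISO: 8000 → 6400 → 5000 → 4000 — 1 stop dropped (darker).
Net: +2/3 +3 1/3 −1 = +3 stops.

3 stops brighter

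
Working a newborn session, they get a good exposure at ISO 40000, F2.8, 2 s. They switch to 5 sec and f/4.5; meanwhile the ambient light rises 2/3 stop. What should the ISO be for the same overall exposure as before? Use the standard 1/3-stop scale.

ISO 25600

Scene light: 2/3 stop brighter.
Shutter speed: 2 → 2.5 → 3.2 → 4 → 5 — 1 1/3 stops slower (brighter).
Aperture: f/2.8 → f/3.2 → f/3.5 → f/4 → f/4.5 — 1 1/3 stops narrower (darker).
Net so far: 2/3 stop brighter. ISO: 40000 → 32000 → 25600.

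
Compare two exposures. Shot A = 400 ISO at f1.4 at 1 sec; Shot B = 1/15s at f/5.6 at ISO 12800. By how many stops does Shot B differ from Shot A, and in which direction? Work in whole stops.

Aperture: f/1.4 → f/2 → f/2.8 → f/4 → f/5.6 — 4 stops smaller aperture (darker).
Shutter speed: 1 → 1/2 → 1/4 → 1/8 → 1/15 — 4 stops faster (darker).
ISO: 400 → 800 → 1600 → 3200 → 6400 → 12800 — 5 stops raised (brighter).
Net: −4 −4 +5 = −3 stops.

3 stops darker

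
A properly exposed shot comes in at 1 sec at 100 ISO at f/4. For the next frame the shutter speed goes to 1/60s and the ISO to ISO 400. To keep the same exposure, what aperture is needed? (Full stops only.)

f/1.0

Shutter speed: 1 → 1/2 → 1/4 → 1/8 → 1/15 → 1/30 → 1/60 — 6 stops shorter (darker).
ISO: 100 → 200 → 400 — 2 stops higher (brighter).
Net change so far: 4 stops darker. Offset with the aperture: f/4 → f/2.8 → f/2 → f/1.4 → f/1.0.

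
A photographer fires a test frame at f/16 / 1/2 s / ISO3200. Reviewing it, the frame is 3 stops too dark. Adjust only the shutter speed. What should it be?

Underexposed by 3 stops → need 3 stops brighter.
Shutter speed: 1/2 → 1 → 2 → 4.

4 s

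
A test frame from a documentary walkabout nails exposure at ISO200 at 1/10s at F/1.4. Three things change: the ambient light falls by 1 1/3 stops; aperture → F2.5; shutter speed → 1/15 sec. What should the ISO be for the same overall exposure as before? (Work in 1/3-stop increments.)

Scene light: 1 1/3 stops darker.
Aperture: f/1.4 → f/1.6 → f/1.8 → f/2 → f/2.2 → f/2.5 — 1 2/3 stops smaller aperture (darker).
Shutter speed: 1/10 → 1/13 → 1/15 — 2/3 stop shorter (darker).
Net so far: 3 2/3 stops darker. ISO: 200 → 250 → 320 → 400 → 500 → 640 → 800 → 1000 → 1250 → 1600 → 2000 → 2500.

ISO 2500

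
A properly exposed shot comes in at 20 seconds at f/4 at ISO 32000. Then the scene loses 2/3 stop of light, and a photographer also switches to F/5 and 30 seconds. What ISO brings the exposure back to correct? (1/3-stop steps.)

ISO 51200

Scene light: 2/3 stop darker.
Aperture: f/4 → f/4.5 → f/5 — 2/3 stop stopped down (darker).
Shutter speed: 20 → 25 → 30 — 2/3 stop longer (brighter).
Net so far: 2/3 stop darker. ISO: 32000 → 40000 → 51200.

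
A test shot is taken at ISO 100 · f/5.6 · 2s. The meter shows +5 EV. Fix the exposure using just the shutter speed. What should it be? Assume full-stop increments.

Overexposed by 5 stops → need 5 stops darker.
Shutter speed: 2 → 1 → 1/2 → 1/4 → 1/8 → 1/15.

1/15s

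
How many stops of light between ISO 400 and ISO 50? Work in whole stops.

3 stops

400 → 200 → 100 → 50 — count the steps: 3 stops.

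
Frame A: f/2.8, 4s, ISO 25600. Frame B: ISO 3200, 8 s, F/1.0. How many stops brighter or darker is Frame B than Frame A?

1 stop brighter

Aperture: f/2.8 → f/2 → f/1.4 → f/1.0 — 3 stops opened up (brighter).
Shutter speed: 4 → 8 — 1 stop longer (brighter).
ISO: 25600 → 12800 → 6400 → 3200 — 3 stops dropped (darker).
Net: +3 +1 −3 = +1 stop.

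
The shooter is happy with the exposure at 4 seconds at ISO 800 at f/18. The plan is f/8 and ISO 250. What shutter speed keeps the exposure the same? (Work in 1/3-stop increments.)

2.5 s

Aperture: f/18 → f/16 → f/14 → f/13 → f/11 → f/10 → f/9 → f/8 — 2 1/3 stops wider (brighter).
ISO: 800 → 640 → 500 → 400 → 320 → 250 — 1 2/3 stops lower (darker).
Net change so far: 2/3 stop brighter. Offset with the shutter speed: 4 → 3.2 → 2.5.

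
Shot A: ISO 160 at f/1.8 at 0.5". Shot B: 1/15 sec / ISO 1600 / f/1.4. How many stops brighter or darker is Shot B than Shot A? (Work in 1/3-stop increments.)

1 stop brighter

Aperture: f/1.8 → f/1.6 → f/1.4 — 2/3 stop opened up (brighter).
Shutter speed: 0.5 → 0.4 → 0.3 → 1/4 → 1/5 → 1/6 → 1/8 → 1/10 → 1/13 → 1/15 — 3 stops faster (darker).
ISO: 160 → 200 → 250 → 320 → 400 → 500 → 640 → 800 → 1000 → 1250 → 1600 — 3 1/3 stops raised (brighter).
Net: +2/3 −3 +3 1/3 = +1 stop.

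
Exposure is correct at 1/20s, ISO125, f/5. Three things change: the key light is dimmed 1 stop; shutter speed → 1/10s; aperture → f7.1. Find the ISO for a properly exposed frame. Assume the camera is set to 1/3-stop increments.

ISO 250

Scene light: 1 stop darker.
Shutter speed: 1/20 → 1/15 → 1/13 → 1/10 — 1 stop longer (brighter).
Aperture: f/5 → f/5.6 → f/6.3 → f/7.1 — 1 stop narrower (darker).
Net so far: 1 stop darker. ISO: 125 → 160 → 200 → 250.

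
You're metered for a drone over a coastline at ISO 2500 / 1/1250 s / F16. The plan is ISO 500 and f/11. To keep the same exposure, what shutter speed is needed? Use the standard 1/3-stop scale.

ISO: 2500 → 2000 → 1600 → 1250 → 1000 → 800 → 640 → 500 — 2 1/3 stops dropped (darker).
Aperture: f/16 → f/14 → f/13 → f/11 — 1 stop larger aperture (brighter).
Net change so far: 1 1/3 stops darker. Offset with the shutter speed: 1/1250 → 1/1000 → 1/800 → 1/640 → 1/500.

1/500s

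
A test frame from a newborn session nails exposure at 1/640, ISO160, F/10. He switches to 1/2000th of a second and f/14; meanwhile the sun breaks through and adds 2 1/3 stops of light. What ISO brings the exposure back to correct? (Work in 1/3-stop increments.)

Scene light: 2 1/3 stops brighter.
Shutter speed: 1/640 → 1/800 → 1/1000 → 1/1250 → 1/1600 → 1/2000 — 1 2/3 stops shorter (darker).
Aperture: f/10 → f/11 → f/13 → f/14 — 1 stop smaller aperture (darker).
Net so far: 1/3 stop darker. ISO: 160 → 200.

ISO 200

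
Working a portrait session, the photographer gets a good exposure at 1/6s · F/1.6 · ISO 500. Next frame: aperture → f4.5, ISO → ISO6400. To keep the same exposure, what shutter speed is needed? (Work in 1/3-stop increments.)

1/10s

Aperture: f/1.6 → f/1.8 → f/2 → f/2.2 → f/2.5 → f/2.8 → f/3.2 → f/3.5 → f/4 → f/4.5 — 3 stops narrower (darker).
ISO: 500 → 640 → 800 → 1000 → 1250 → 1600 → 2000 → 2500 → 3200 → 4000 → 5000 → 6400 — 3 2/3 stops raised (brighter).
Net change so far: 2/3 stop brighter. Offset with the shutter speed: 1/6 → 1/8 → 1/10.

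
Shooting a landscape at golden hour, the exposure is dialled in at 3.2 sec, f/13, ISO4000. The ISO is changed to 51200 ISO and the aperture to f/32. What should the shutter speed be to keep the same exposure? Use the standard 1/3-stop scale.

1.6 s

ISO: 4000 → 5000 → 6400 → 8000 → 10000 → 12800 → 16000 → 20000 → 25600 → 32000 → 40000 → 51200 — 3 2/3 stops raised (brighter).
Aperture: f/13 → f/14 → f/16 → f/18 → f/20 → f/22 → f/25 → f/29 → f/32 — 2 2/3 stops narrower (darker).
Net change so far: 1 stop brighter. Offset with the shutter speed: 3.2 → 2.5 → 2 → 1.6.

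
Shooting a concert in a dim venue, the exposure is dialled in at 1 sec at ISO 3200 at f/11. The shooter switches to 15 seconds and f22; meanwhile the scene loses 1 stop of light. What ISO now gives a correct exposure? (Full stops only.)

ISO 1600

Scene light: 1 stop darker.
Shutter speed: 1 → 2 → 4 → 8 → 15 — 4 stops longer (brighter).
Aperture: f/11 → f/16 → f/22 — 2 stops stopped down (darker).
Net so far: 1 stop brighter. ISO: 3200 → 1600.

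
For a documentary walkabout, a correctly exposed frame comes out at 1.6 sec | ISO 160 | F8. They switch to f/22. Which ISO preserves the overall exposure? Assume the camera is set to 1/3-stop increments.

Aperture: f/8 → f/9 → f/10 → f/11 → f/13 → f/14 → f/16 → f/18 → f/20 → f/22 — 3 stops stopped down (darker).
Need 3 stops brighter from the ISO: 160 → 200 → 250 → 320 → 400 → 500 → 640 → 800 → 1000 → 1250.

ISO 1250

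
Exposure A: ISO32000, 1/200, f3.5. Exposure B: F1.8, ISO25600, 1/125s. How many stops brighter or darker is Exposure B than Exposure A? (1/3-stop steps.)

2 1/3 stops brighter

Aperture: f/3.5 → f/3.2 → f/2.8 → f/2.5 → f/2.2 → f/2 → f/1.8 — 2 stops opened up (brighter).
Shutter speed: 1/200 → 1/160 → 1/125 — 2/3 stop slower (brighter).
ISO: 32000 → 25600 — 1/3 stop lower (darker).
Net: +2 +2/3 −1/3 = +2 1/3 stops.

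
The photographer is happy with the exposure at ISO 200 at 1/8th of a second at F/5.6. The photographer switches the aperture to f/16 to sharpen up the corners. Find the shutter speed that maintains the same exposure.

Aperture: f/5.6 → f/8 → f/11 → f/16 — 3 stops narrower (darker).
Need 3 stops brighter from the shutter speed: 1/8 → 1/4 → 1/2 → 1.

1 s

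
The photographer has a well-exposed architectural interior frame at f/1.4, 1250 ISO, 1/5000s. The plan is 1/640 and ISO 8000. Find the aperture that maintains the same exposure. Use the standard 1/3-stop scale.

f/10

Shutter speed: 1/5000 → 1/4000 → 1/3200 → 1/2500 → 1/2000 → 1/1600 → 1/1250 → 1/1000 → 1/800 → 1/640 — 3 stops slower (brighter).
ISO: 1250 → 1600 → 2000 → 2500 → 3200 → 4000 → 5000 → 6400 → 8000 — 2 2/3 stops raised (brighter).
Net change so far: 5 2/3 stops brighter. Offset with the aperture: f/1.4 → f/1.6 → f/1.8 → f/2 → f/2.2 → f/2.5 → f/2.8 → f/3.2 → f/3.5 → f/4 → f/4.5 → f/5 → f/5.6 → f/6.3 → f/7.1 → f/8 → f/9 → f/10.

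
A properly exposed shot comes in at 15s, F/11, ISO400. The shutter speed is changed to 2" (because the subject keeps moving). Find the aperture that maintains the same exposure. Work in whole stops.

Shutter speed: 15 → 8 → 4 → 2 — 3 stops faster (darker).
Need 3 stops brighter from the aperture: f/11 → f/8 → f/5.6 → f/4.

f/4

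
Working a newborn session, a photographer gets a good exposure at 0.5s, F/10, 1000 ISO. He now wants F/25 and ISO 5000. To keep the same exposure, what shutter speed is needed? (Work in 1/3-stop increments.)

Aperture: f/10 → f/11 → f/13 → f/14 → f/16 → f/18 → f/20 → f/22 → f/25 — 2 2/3 stops stopped down (darker).
ISO: 1000 → 1250 → 1600 → 2000 → 2500 → 3200 → 4000 → 5000 — 2 1/3 stops higher (brighter).
Net change so far: 1/3 stop darker. Offset with the shutter speed: 0.5 → 0.6.

0.6 s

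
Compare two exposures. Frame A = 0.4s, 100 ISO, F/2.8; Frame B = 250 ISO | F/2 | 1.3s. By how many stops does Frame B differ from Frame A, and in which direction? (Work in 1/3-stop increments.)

4 stops brighter

Aperture: f/2.8 → f/2.5 → f/2.2 → f/2 — 1 stop opened up (brighter).
Shutter speed: 0.4 → 0.5 → 0.6 → 0.8 → 1 → 1.3 — 1 2/3 stops longer (brighter).
ISO: 100 → 125 → 160 → 200 → 250 — 1 1/3 stops higher (brighter).
Net: +1 +1 2/3 +1 1/3 = +4 stops.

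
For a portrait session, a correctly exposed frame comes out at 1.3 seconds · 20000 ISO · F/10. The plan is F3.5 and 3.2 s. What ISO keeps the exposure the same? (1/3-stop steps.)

ISO 1000

Aperture: f/10 → f/9 → f/8 → f/7.1 → f/6.3 → f/5.6 → f/5 → f/4.5 → f/4 → f/3.5 — 3 stops wider (brighter).
Shutter speed: 1.3 → 1.6 → 2 → 2.5 → 3.2 — 1 1/3 stops slower (brighter).
Net change so far: 4 1/3 stops brighter. Offset with the ISO: 20000 → 16000 → 12800 → 10000 → 8000 → 6400 → 5000 → 4000 → 3200 → 2500 → 2000 → 1600 → 1250 → 1000.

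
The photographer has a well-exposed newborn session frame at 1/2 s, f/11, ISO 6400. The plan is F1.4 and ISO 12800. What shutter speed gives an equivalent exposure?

Aperture: f/11 → f/8 → f/5.6 → f/4 → f/2.8 → f/2 → f/1.4 — 6 stops wider (brighter).
ISO: 6400 → 12800 — 1 stop raised (brighter).
Net change so far: 7 stops brighter. Offset with the shutter speed: 1/2 → 1/4 → 1/8 → 1/15 → 1/30 → 1/60 → 1/125 → 1/250.

1/250s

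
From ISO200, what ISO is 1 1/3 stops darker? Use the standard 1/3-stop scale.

ISO 80

ISO: 200 → 160 → 125 → 100 → 80 — 1 1/3 stops dropped (darker).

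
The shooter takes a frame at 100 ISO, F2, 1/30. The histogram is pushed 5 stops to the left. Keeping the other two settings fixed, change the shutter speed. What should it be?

1 s

Underexposed by 5 stops → need 5 stops brighter.
Shutter speed: 1/30 → 1/15 → 1/8 → 1/4 → 1/2 → 1.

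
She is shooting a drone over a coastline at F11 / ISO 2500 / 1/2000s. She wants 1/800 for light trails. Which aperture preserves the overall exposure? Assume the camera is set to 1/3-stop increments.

Shutter speed: 1/2000 → 1/1600 → 1/1250 → 1/1000 → 1/800 — 1 1/3 stops slower (brighter).
Need 1 1/3 stops darker from the aperture: f/11 → f/13 → f/14 → f/16 → f/18.

f/18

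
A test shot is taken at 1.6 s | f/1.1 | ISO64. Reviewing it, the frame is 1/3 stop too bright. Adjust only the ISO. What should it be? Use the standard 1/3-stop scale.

ISO 50

Overexposed by 1/3 stop → need 1/3 stop darker.
ISO: 64 → 50.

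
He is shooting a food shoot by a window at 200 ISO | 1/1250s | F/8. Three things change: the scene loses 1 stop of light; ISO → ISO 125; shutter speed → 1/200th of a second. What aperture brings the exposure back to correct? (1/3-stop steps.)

f/11

Scene light: 1 stop darker.
ISO: 200 → 160 → 125 — 2/3 stop dropped (darker).
Shutter speed: 1/1250 → 1/1000 → 1/800 → 1/640 → 1/500 → 1/400 → 1/320 → 1/250 → 1/200 — 2 2/3 stops longer (brighter).
Net so far: 1 stop brighter. Aperture: f/8 → f/9 → f/10 → f/11.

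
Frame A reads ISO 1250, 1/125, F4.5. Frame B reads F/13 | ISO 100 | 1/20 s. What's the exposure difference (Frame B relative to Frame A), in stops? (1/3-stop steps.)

Aperture: f/4.5 → f/5 → f/5.6 → f/6.3 → f/7.1 → f/8 → f/9 → f/10 → f/11 → f/13 — 3 stops smaller aperture (darker).
Shutter speed: 1/125 → 1/100 → 1/80 → 1/60 → 1/50 → 1/40 → 1/30 → 1/25 → 1/20 — 2 2/3 stops longer (brighter).
ISO: 1250 → 1000 → 800 → 640 → 500 → 400 → 320 → 250 → 200 → 160 → 125 → 100 — 3 2/3 stops lower (darker).
Net: −3 +2 2/3 −3 2/3 = −4 stops.

4 stops darker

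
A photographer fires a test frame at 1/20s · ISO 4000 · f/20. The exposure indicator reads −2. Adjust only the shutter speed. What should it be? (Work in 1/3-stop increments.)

Underexposed by 2 stops → need 2 stops brighter.
Shutter speed: 1/20 → 1/15 → 1/13 → 1/10 → 1/8 → 1/6 → 1/5.

1/5s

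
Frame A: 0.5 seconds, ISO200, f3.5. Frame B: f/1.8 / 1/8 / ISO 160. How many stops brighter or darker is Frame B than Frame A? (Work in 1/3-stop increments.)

Aperture: f/3.5 → f/3.2 → f/2.8 → f/2.5 → f/2.2 → f/2 → f/1.8 — 2 stops larger aperture (brighter).
Shutter speed: 0.5 → 0.4 → 0.3 → 1/4 → 1/5 → 1/6 → 1/8 — 2 stops shorter (darker).
ISO: 200 → 160 — 1/3 stop lower (darker).
Net: +2 −2 −1/3 = −1/3 stops.

1/3 stop darker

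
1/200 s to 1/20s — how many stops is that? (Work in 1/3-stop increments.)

3 1/3 stops

1/200 → 1/160 → 1/125 → 1/100 → 1/80 → 1/60 → 1/50 → 1/40 → 1/30 → 1/25 → 1/20 — count the steps: 10 third-stops = 3 1/3 stops.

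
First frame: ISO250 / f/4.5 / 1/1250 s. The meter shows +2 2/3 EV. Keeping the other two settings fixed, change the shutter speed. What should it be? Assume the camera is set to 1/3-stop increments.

Overexposed by 2 2/3 stops → need 2 2/3 stops darker.
Shutter speed: 1/1250 → 1/1600 → 1/2000 → 1/2500 → 1/3200 → 1/4000 → 1/5000 → 1/6400 → 1/8000.

1/8000s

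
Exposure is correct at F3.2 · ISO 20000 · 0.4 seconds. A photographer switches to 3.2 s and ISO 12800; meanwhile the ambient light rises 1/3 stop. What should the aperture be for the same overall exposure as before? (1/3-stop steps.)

Scene light: 1/3 stop brighter.
Shutter speed: 0.4 → 0.5 → 0.6 → 0.8 → 1 → 1.3 → 1.6 → 2 → 2.5 → 3.2 — 3 stops slower (brighter).
ISO: 20000 → 16000 → 12800 — 2/3 stop dropped (darker).
Net so far: 2 2/3 stops brighter. Aperture: f/3.2 → f/3.5 → f/4 → f/4.5 → f/5 → f/5.6 → f/6.3 → f/7.1 → f/8.

f/8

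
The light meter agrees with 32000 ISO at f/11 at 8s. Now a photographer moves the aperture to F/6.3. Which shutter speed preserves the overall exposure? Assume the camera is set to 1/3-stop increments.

Aperture: f/11 → f/10 → f/9 → f/8 → f/7.1 → f/6.3 — 1 2/3 stops larger aperture (brighter).
Need 1 2/3 stops darker from the shutter speed: 8 → 6 → 5 → 4 → 3.2 → 2.5.

2.5 s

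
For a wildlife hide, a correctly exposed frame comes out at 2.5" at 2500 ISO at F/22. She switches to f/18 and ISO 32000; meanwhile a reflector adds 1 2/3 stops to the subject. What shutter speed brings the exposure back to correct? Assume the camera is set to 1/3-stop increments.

Scene light: 1 2/3 stops brighter.
Aperture: f/22 → f/20 → f/18 — 2/3 stop opened up (brighter).
ISO: 2500 → 3200 → 4000 → 5000 → 6400 → 8000 → 10000 → 12800 → 16000 → 20000 → 25600 → 32000 — 3 2/3 stops higher (brighter).
Net so far: 6 stops brighter. Shutter speed: 2.5 → 2 → 1.6 → 1.3 → 1 → 0.8 → 0.6 → 0.5 → 0.4 → 0.3 → 1/4 → 1/5 → 1/6 → 1/8 → 1/10 → 1/13 → 1/15 → 1/20 → 1/25.

1/25s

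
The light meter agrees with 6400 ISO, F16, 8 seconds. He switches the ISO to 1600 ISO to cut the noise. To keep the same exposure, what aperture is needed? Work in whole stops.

f/8

ISO: 6400 → 3200 → 1600 — 2 stops dropped (darker).
Need 2 stops brighter from the aperture: f/16 → f/11 → f/8.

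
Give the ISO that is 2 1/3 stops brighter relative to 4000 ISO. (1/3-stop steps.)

ISO: 4000 → 5000 → 6400 → 8000 → 10000 → 12800 → 16000 → 20000 — 2 1/3 stops raised (brighter).

ISO 20000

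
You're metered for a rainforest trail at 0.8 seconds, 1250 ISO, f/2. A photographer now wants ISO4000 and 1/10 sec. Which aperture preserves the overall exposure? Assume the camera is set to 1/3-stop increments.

ISO: 1250 → 1600 → 2000 → 2500 → 3200 → 4000 — 1 2/3 stops raised (brighter).
Shutter speed: 0.8 → 0.6 → 0.5 → 0.4 → 0.3 → 1/4 → 1/5 → 1/6 → 1/8 → 1/10 — 3 stops shorter (darker).
Net change so far: 1 1/3 stops darker. Offset with the aperture: f/2 → f/1.8 → f/1.6 → f/1.4 → f/1.2.

f/1.2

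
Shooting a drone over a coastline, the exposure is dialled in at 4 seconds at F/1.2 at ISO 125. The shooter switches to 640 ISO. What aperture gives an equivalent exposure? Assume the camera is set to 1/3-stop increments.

ISO: 125 → 160 → 200 → 250 → 320 → 400 → 500 → 640 — 2 1/3 stops higher (brighter).
Need 2 1/3 stops darker from the aperture: f/1.2 → f/1.4 → f/1.6 → f/1.8 → f/2 → f/2.2 → f/2.5 → f/2.8.

f/2.8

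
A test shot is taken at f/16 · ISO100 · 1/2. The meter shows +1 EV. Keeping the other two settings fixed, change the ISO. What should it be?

Overexposed by 1 stop → need 1 stop darker.
ISO: 100 → 50.

ISO 50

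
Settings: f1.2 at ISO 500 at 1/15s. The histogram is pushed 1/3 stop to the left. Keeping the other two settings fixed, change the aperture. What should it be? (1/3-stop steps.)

Underexposed by 1/3 stop → need 1/3 stop brighter.
Aperture: f/1.2 → f/1.1.

f/1.1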